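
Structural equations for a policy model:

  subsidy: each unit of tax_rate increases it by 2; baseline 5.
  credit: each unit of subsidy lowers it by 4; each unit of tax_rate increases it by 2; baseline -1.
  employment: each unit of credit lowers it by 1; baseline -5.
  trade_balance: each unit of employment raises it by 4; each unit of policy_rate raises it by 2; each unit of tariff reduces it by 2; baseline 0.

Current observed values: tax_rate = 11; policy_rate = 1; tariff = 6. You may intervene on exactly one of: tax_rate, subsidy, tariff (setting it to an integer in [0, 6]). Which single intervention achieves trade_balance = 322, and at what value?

Intervening on tax_rate: trade_balance = 24*tax_rate + 54. Reaching 322 requires tax_rate = 67/6, not an integer.
Intervening on subsidy: trade_balance = 16*subsidy - 114. Reaching 322 requires subsidy = 109/4, not an integer.
Intervening on tariff: with other inputs at their observed values, trade_balance = -2*tariff + 330. Solving for 322 gives tariff = 4, within [0, 6].

set tariff = 4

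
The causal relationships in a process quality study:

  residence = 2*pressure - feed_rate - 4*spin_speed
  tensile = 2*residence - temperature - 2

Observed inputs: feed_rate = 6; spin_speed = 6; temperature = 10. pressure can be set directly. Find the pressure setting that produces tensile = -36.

Substituting into the residence equation gives residence = 2*pressure - 30.
Substituting into the tensile equation gives tensile = 4*pressure - 72.
Solve 4*pressure - 72 = -36: pressure = (-36 + 72) / 4 = 9.

pressure = 9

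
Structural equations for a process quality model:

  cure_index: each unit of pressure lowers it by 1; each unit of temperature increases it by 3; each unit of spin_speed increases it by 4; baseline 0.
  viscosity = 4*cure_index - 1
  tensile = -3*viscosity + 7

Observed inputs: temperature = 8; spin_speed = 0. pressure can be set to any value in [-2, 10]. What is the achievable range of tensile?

-302 to -158

Substituting into the cure_index equation gives cure_index = -pressure + 24.
Substituting into the viscosity equation gives viscosity = -4*pressure + 95.
This gives tensile = 12*pressure - 278.
Linear in pressure, so extremes are at the endpoints: pressure = -2 gives tensile = -302; pressure = 10 gives tensile = -158.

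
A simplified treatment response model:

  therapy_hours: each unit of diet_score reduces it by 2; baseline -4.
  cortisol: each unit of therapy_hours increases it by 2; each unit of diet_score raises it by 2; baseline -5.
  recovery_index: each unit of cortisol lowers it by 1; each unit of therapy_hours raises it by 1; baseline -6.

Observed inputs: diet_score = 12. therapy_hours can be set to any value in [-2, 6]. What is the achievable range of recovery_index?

Intervening on therapy_hours fixes its value directly, overriding its dependence on diet_score.
Substituting into the cortisol equation gives cortisol = 2*therapy_hours + 19.
recovery_index becomes -therapy_hours - 25.
Linear in therapy_hours, so extremes are at the endpoints: therapy_hours = -2 gives recovery_index = -23; therapy_hours = 6 gives recovery_index = -31.

-31 to -23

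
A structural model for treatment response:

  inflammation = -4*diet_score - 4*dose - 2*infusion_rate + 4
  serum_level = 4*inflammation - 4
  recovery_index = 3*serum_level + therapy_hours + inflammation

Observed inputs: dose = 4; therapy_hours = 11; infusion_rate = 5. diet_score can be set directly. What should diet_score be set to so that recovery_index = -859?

diet_score = 11

Substituting into the inflammation equation gives inflammation = -4*diet_score - 22.
This gives serum_level = -16*diet_score - 92.
So recovery_index = -52*diet_score - 287.
Solve -52*diet_score - 287 = -859: diet_score = (-859 + 287) / -52 = 11.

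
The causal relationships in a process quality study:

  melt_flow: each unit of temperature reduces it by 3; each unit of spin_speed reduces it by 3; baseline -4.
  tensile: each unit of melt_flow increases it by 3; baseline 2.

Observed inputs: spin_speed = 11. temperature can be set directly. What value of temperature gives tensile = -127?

Substituting into the melt_flow equation gives melt_flow = -3*temperature - 37.
Substituting into the tensile equation gives tensile = -9*temperature - 109.
Solve -9*temperature - 109 = -127: temperature = (-127 + 109) / -9 = 2.

temperature = 2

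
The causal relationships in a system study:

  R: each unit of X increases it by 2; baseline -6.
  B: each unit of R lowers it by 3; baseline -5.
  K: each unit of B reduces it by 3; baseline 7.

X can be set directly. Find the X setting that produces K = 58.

X = 5

Substituting into the B equation gives B = -6*X + 13.
K becomes 18*X - 32.
Solve 18*X - 32 = 58: X = (58 + 32) / 18 = 5.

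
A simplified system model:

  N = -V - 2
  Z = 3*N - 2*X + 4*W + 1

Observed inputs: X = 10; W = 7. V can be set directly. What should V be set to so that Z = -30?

Substituting into the Z equation gives Z = -3*V + 3.
Solve -3*V + 3 = -30: V = (-30 - 3) / -3 = 11.

V = 11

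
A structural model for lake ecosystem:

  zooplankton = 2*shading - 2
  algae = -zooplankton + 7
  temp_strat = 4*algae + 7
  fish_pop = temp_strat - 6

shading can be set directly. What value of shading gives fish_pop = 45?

Substituting into the algae equation gives algae = -2*shading + 9.
Substituting into the temp_strat equation gives temp_strat = -8*shading + 43.
This gives fish_pop = -8*shading + 37.
Solve -8*shading + 37 = 45: shading = (45 - 37) / -8 = -1.

shading = -1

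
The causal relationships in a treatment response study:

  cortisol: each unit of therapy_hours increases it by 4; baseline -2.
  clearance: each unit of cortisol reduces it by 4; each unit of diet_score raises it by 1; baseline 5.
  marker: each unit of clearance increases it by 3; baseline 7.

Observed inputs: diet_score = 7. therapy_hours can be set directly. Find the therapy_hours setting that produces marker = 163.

Substituting into the clearance equation gives clearance = -16*therapy_hours + 20.
Substituting into the marker equation gives marker = -48*therapy_hours + 67.
Solve -48*therapy_hours + 67 = 163: therapy_hours = (163 - 67) / -48 = -2.

therapy_hours = -2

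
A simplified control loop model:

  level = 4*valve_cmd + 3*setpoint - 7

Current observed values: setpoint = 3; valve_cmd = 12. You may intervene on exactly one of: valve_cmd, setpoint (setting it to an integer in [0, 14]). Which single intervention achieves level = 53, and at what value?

set setpoint = 4

Intervening on valve_cmd: level = 4*valve_cmd + 2. Reaching 53 requires valve_cmd = 51/4, not an integer.
Intervening on setpoint: with other inputs at their observed values, level = 3*setpoint + 41. Solving for 53 gives setpoint = 4, within [0, 14].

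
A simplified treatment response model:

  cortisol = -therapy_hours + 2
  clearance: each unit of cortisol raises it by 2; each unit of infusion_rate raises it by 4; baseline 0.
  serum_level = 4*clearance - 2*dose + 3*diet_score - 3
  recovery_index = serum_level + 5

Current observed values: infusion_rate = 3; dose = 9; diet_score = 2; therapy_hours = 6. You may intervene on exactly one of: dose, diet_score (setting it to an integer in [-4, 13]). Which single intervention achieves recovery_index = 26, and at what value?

set dose = -1

Intervening on dose: with other inputs at their observed values, recovery_index = -2*dose + 24. Solving for 26 gives dose = -1, within [-4, 13].
Intervening on diet_score: recovery_index = 3*diet_score. Reaching 26 requires diet_score = 26/3, not an integer.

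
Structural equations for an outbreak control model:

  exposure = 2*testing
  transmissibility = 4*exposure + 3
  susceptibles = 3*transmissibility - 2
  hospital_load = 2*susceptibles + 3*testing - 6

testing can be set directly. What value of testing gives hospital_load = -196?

testing = -4

Substituting into the transmissibility equation gives transmissibility = 8*testing + 3.
So susceptibles = 24*testing + 7.
This gives hospital_load = 51*testing + 8.
Solve 51*testing + 8 = -196: testing = (-196 - 8) / 51 = -4.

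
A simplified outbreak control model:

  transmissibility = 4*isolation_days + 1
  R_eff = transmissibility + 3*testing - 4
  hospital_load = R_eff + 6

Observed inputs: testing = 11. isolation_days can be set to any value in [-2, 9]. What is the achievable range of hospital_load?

28 to 72

Substituting into the R_eff equation gives R_eff = 4*isolation_days + 30.
Substituting into the hospital_load equation gives hospital_load = 4*isolation_days + 36.
Linear in isolation_days, so extremes are at the endpoints: isolation_days = -2 gives hospital_load = 28; isolation_days = 9 gives hospital_load = 72.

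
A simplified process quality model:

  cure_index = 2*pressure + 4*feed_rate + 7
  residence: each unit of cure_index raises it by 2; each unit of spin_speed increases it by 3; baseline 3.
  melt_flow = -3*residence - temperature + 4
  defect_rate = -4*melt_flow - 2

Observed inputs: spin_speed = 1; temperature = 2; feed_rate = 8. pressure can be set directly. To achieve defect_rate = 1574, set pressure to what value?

Substituting into the cure_index equation gives cure_index = 2*pressure + 39.
Substituting into the residence equation gives residence = 4*pressure + 84.
So melt_flow = -12*pressure - 250.
This gives defect_rate = 48*pressure + 998.
Solve 48*pressure + 998 = 1574: pressure = (1574 - 998) / 48 = 12.

pressure = 12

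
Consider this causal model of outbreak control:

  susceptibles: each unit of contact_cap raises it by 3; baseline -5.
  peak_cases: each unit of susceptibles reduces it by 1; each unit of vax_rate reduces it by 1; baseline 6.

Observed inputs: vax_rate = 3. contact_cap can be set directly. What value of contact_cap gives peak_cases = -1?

Substituting into the peak_cases equation gives peak_cases = -3*contact_cap + 8.
Solve -3*contact_cap + 8 = -1: contact_cap = (-1 - 8) / -3 = 3.

contact_cap = 3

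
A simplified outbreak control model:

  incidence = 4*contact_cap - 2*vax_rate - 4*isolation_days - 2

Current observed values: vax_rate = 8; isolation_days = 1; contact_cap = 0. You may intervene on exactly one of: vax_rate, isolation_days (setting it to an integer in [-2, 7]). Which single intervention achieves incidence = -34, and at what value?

Intervening on vax_rate: incidence = -2*vax_rate - 6. Reaching -34 requires vax_rate = 14, outside [-2, 7].
Intervening on isolation_days: with other inputs at their observed values, incidence = -4*isolation_days - 18. Solving for -34 gives isolation_days = 4, within [-2, 7].

set isolation_days = 4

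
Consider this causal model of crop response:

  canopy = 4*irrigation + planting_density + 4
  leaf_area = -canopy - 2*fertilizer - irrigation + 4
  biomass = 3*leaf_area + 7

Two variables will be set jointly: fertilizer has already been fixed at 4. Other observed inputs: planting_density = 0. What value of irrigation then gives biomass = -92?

irrigation = 5

With fertilizer held at 4:
Substituting into the canopy equation gives canopy = 4*irrigation + 4.
This gives leaf_area = -5*irrigation - 8.
Substituting into the biomass equation gives biomass = -15*irrigation - 17.
Solve -15*irrigation - 17 = -92: irrigation = (-92 + 17) / -15 = 5.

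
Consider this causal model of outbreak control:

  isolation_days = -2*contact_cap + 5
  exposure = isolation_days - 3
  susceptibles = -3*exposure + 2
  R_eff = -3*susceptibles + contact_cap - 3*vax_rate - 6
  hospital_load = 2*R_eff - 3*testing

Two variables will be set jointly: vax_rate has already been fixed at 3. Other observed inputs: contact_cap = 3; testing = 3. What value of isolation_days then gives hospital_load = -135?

isolation_days = -2

With vax_rate held at 3:
Intervening on isolation_days fixes its value directly, overriding its dependence on contact_cap.
Substituting into the susceptibles equation gives susceptibles = -3*isolation_days + 11.
This gives R_eff = 9*isolation_days - 45.
Substituting into the hospital_load equation gives hospital_load = 18*isolation_days - 99.
Solve 18*isolation_days - 99 = -135: isolation_days = (-135 + 99) / 18 = -2.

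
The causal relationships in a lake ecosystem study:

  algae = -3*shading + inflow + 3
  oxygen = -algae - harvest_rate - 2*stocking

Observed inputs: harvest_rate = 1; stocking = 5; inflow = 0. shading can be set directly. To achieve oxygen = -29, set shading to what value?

Substituting into the algae equation gives algae = -3*shading + 3.
oxygen becomes 3*shading - 14.
Solve 3*shading - 14 = -29: shading = (-29 + 14) / 3 = -5.

shading = -5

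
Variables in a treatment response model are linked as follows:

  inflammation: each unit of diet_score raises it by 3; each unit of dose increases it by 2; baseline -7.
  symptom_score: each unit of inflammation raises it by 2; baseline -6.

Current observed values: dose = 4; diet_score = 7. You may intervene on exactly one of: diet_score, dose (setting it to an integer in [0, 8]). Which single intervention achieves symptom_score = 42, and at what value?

set dose = 5

Intervening on diet_score: symptom_score = 6*diet_score - 4. Reaching 42 requires diet_score = 23/3, not an integer.
Intervening on dose: with other inputs at their observed values, symptom_score = 4*dose + 22. Solving for 42 gives dose = 5, within [0, 8].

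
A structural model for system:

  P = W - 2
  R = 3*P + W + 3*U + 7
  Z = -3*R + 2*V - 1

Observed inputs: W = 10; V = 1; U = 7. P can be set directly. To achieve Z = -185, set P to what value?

Intervening on P fixes its value directly, overriding its dependence on W.
Substituting into the R equation gives R = 3*P + 38.
So Z = -9*P - 113.
Solve -9*P - 113 = -185: P = (-185 + 113) / -9 = 8.

P = 8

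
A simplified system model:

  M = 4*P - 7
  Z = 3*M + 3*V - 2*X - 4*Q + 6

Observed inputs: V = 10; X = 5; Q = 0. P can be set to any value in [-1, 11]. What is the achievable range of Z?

-7 to 137

Substituting into the Z equation gives Z = 12*P + 5.
Linear in P, so extremes are at the endpoints: P = -1 gives Z = -7; P = 11 gives Z = 137.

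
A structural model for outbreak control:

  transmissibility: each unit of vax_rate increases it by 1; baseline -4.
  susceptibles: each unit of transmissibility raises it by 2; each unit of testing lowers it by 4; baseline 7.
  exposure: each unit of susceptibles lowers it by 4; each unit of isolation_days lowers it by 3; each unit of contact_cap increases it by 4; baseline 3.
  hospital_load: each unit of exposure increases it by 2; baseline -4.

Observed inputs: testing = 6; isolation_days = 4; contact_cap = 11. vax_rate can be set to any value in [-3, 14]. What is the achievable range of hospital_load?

Substituting into the susceptibles equation gives susceptibles = 2*vax_rate - 25.
Substituting into the exposure equation gives exposure = -8*vax_rate + 135.
So hospital_load = -16*vax_rate + 266.
Linear in vax_rate, so extremes are at the endpoints: vax_rate = -3 gives hospital_load = 314; vax_rate = 14 gives hospital_load = 42.

42 to 314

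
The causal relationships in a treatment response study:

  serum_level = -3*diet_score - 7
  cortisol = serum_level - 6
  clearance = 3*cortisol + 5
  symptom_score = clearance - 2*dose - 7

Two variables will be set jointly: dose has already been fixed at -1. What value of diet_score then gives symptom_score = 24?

diet_score = -7

With dose held at -1:
Substituting into the cortisol equation gives cortisol = -3*diet_score - 13.
So clearance = -9*diet_score - 34.
Substituting into the symptom_score equation gives symptom_score = -9*diet_score - 39.
Solve -9*diet_score - 39 = 24: diet_score = (24 + 39) / -9 = -7.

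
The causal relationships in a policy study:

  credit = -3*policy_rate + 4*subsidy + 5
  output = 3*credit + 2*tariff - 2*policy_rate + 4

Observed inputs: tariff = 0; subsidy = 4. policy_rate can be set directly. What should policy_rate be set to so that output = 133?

policy_rate = -6

Substituting into the credit equation gives credit = -3*policy_rate + 21.
Substituting into the output equation gives output = -11*policy_rate + 67.
Solve -11*policy_rate + 67 = 133: policy_rate = (133 - 67) / -11 = -6.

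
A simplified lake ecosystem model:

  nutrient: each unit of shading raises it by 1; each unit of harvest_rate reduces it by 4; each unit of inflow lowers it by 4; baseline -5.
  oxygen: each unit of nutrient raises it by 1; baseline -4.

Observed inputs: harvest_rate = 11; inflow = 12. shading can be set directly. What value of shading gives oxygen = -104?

Substituting into the nutrient equation gives nutrient = shading - 97.
oxygen becomes shading - 101.
Solve shading - 101 = -104: shading = (-104 + 101) / 1 = -3.

shading = -3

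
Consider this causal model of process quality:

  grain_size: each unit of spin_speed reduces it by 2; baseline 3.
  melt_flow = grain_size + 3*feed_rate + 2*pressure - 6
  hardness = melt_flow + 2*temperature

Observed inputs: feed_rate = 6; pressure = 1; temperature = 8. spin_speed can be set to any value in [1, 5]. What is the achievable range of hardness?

Substituting into the melt_flow equation gives melt_flow = -2*spin_speed + 17.
Substituting into the hardness equation gives hardness = -2*spin_speed + 33.
Linear in spin_speed, so extremes are at the endpoints: spin_speed = 1 gives hardness = 31; spin_speed = 5 gives hardness = 23.

23 to 31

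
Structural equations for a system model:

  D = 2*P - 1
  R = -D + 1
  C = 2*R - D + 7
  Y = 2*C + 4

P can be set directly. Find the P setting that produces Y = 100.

P = -6

Substituting into the R equation gives R = -2*P + 2.
This gives C = -6*P + 12.
Y becomes -12*P + 28.
Solve -12*P + 28 = 100: P = (100 - 28) / -12 = -6.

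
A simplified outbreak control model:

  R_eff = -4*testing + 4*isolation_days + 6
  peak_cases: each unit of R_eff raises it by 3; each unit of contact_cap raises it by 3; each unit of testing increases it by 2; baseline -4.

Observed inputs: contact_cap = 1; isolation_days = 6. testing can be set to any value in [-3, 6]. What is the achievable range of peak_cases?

Substituting into the R_eff equation gives R_eff = -4*testing + 30.
peak_cases becomes -10*testing + 89.
Linear in testing, so extremes are at the endpoints: testing = -3 gives peak_cases = 119; testing = 6 gives peak_cases = 29.

29 to 119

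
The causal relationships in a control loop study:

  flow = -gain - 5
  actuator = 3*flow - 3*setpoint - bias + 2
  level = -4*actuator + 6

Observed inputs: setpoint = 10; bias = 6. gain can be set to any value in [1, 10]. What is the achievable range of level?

Substituting into the actuator equation gives actuator = -3*gain - 49.
This gives level = 12*gain + 202.
Linear in gain, so extremes are at the endpoints: gain = 1 gives level = 214; gain = 10 gives level = 322.

214 to 322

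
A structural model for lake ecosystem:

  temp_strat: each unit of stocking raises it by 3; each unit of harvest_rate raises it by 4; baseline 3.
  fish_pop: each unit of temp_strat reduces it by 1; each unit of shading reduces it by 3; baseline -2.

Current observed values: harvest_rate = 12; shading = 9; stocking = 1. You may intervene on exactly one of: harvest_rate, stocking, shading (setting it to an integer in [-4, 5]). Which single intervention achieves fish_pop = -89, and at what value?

Intervening on harvest_rate: fish_pop = -4*harvest_rate - 35. Reaching -89 requires harvest_rate = 27/2, not an integer.
Intervening on stocking: with other inputs at their observed values, fish_pop = -3*stocking - 80. Solving for -89 gives stocking = 3, within [-4, 5].
Intervening on shading: fish_pop = -3*shading - 56. Reaching -89 requires shading = 11, outside [-4, 5].

set stocking = 3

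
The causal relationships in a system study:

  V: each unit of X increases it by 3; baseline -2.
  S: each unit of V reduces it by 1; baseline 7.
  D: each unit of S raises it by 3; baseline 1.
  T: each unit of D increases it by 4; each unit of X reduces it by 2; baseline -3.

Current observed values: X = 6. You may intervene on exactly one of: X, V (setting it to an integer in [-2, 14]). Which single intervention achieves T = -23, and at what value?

set V = 8

Intervening on X: T = -38*X + 109. Reaching -23 requires X = 66/19, not an integer.
Intervening on V: with other inputs at their observed values, T = -12*V + 73. Solving for -23 gives V = 8, within [-2, 14].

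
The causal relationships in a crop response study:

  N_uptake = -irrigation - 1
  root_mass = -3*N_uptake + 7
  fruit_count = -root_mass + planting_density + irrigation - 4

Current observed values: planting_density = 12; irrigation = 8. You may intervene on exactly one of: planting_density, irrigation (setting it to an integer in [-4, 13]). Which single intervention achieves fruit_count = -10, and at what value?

Intervening on planting_density: fruit_count = planting_density - 30. Reaching -10 requires planting_density = 20, outside [-4, 13].
Intervening on irrigation: with other inputs at their observed values, fruit_count = -2*irrigation - 2. Solving for -10 gives irrigation = 4, within [-4, 13].

set irrigation = 4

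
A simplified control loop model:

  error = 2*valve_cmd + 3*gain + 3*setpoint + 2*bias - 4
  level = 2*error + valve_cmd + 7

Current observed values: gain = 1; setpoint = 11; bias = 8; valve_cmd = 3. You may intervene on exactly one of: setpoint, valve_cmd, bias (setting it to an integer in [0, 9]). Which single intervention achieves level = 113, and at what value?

set valve_cmd = 2

Intervening on setpoint: level = 6*setpoint + 52. Reaching 113 requires setpoint = 61/6, not an integer.
Intervening on valve_cmd: with other inputs at their observed values, level = 5*valve_cmd + 103. Solving for 113 gives valve_cmd = 2, within [0, 9].
Intervening on bias: level = 4*bias + 86. Reaching 113 requires bias = 27/4, not an integer.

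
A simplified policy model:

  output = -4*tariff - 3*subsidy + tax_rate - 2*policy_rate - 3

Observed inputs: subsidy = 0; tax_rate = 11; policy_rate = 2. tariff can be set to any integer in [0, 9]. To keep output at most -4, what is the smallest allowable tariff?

Substituting into the output equation gives output = -4*tariff + 4.
Require -4*tariff + 4 ≤ -4, so tariff ≥ 2.
The smallest integer in [0, 9] satisfying this is 2.

tariff = 2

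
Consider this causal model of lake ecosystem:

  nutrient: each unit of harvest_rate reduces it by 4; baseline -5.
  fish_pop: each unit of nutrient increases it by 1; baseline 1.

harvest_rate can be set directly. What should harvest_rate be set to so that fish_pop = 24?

harvest_rate = -7

Substituting into the fish_pop equation gives fish_pop = -4*harvest_rate - 4.
Solve -4*harvest_rate - 4 = 24: harvest_rate = (24 + 4) / -4 = -7.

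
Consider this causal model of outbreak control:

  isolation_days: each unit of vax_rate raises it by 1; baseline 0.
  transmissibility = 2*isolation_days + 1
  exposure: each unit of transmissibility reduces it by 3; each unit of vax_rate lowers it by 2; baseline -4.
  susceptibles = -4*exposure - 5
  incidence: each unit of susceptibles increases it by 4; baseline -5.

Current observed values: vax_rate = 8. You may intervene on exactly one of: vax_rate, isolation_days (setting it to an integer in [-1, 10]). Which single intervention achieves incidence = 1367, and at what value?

set vax_rate = 10

Intervening on vax_rate: with other inputs at their observed values, incidence = 128*vax_rate + 87. Solving for 1367 gives vax_rate = 10, within [-1, 10].
Intervening on isolation_days: incidence = 96*isolation_days + 343. Reaching 1367 requires isolation_days = 32/3, not an integer.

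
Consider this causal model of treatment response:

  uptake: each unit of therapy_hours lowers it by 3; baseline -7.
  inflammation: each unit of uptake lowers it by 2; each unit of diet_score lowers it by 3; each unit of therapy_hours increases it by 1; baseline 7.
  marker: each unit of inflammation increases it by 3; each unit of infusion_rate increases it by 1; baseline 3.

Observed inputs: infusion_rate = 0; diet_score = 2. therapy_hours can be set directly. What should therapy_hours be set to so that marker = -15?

therapy_hours = -3

Substituting into the inflammation equation gives inflammation = 7*therapy_hours + 15.
marker becomes 21*therapy_hours + 48.
Solve 21*therapy_hours + 48 = -15: therapy_hours = (-15 - 48) / 21 = -3.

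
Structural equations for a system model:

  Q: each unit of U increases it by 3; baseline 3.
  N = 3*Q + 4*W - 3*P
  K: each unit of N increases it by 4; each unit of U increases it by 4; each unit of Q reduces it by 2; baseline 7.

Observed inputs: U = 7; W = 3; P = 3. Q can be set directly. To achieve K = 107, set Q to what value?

Q = 6

Intervening on Q fixes its value directly, overriding its dependence on U.
Substituting into the N equation gives N = 3*Q + 3.
K becomes 10*Q + 47.
Solve 10*Q + 47 = 107: Q = (107 - 47) / 10 = 6.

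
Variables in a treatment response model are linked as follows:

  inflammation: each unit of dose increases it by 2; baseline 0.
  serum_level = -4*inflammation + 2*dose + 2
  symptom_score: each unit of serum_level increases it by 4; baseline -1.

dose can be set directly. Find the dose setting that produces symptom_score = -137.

Substituting into the serum_level equation gives serum_level = -6*dose + 2.
Substituting into the symptom_score equation gives symptom_score = -24*dose + 7.
Solve -24*dose + 7 = -137: dose = (-137 - 7) / -24 = 6.

dose = 6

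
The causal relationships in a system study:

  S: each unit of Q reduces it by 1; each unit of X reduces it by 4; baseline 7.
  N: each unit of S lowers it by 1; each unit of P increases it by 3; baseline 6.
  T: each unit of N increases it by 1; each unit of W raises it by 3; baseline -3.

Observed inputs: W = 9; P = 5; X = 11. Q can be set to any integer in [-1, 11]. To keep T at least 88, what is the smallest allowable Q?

Q = 6

Substituting into the S equation gives S = -Q - 37.
This gives N = Q + 58.
Substituting into the T equation gives T = Q + 82.
Require Q + 82 ≥ 88, so Q ≥ 6.
The smallest integer in [-1, 11] satisfying this is 6.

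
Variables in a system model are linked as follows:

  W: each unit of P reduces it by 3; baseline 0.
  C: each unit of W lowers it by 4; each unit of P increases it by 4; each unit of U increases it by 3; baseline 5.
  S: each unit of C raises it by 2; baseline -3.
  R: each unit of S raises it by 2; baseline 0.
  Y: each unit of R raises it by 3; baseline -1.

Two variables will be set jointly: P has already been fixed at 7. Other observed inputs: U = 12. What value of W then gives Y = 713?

With P held at 7:
Intervening on W fixes its value directly, overriding its dependence on P.
Substituting into the C equation gives C = -4*W + 69.
Substituting into the S equation gives S = -8*W + 135.
This gives R = -16*W + 270.
This gives Y = -48*W + 809.
Solve -48*W + 809 = 713: W = (713 - 809) / -48 = 2.

W = 2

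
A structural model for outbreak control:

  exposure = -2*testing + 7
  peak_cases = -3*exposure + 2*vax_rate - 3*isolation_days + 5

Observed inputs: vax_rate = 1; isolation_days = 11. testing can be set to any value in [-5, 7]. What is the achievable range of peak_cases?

-77 to -5

Substituting into the peak_cases equation gives peak_cases = 6*testing - 47.
Linear in testing, so extremes are at the endpoints: testing = -5 gives peak_cases = -77; testing = 7 gives peak_cases = -5.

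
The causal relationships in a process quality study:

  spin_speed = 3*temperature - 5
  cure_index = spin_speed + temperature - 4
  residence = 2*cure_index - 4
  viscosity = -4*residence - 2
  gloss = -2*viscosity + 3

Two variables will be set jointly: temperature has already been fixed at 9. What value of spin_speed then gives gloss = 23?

With temperature held at 9:
Intervening on spin_speed fixes its value directly, overriding its dependence on temperature.
Substituting into the cure_index equation gives cure_index = spin_speed + 5.
Substituting into the residence equation gives residence = 2*spin_speed + 6.
Substituting into the viscosity equation gives viscosity = -8*spin_speed - 26.
gloss becomes 16*spin_speed + 55.
Solve 16*spin_speed + 55 = 23: spin_speed = (23 - 55) / 16 = -2.

spin_speed = -2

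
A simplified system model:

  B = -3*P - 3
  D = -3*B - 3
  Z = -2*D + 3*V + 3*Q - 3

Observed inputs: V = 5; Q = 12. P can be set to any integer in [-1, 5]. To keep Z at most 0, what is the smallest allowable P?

P = 2

Substituting into the D equation gives D = 9*P + 6.
So Z = -18*P + 36.
Require -18*P + 36 ≤ 0, so P ≥ 2.
The smallest integer in [-1, 5] satisfying this is 2.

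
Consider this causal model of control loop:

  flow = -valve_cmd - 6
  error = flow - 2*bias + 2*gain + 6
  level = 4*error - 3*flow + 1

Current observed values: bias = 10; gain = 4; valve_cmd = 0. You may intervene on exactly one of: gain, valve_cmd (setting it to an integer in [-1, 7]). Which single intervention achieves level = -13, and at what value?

Intervening on gain: with other inputs at their observed values, level = 8*gain - 61. Solving for -13 gives gain = 6, within [-1, 7].
Intervening on valve_cmd: level = -valve_cmd - 29. Reaching -13 requires valve_cmd = -16, outside [-1, 7].

set gain = 6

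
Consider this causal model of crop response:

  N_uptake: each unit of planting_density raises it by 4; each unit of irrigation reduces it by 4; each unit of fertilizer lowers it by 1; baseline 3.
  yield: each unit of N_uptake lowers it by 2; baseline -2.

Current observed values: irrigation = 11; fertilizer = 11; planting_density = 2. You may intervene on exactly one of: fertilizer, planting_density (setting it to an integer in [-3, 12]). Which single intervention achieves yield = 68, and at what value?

set fertilizer = 2

Intervening on fertilizer: with other inputs at their observed values, yield = 2*fertilizer + 64. Solving for 68 gives fertilizer = 2, within [-3, 12].
Intervening on planting_density: yield = -8*planting_density + 102. Reaching 68 requires planting_density = 17/4, not an integer.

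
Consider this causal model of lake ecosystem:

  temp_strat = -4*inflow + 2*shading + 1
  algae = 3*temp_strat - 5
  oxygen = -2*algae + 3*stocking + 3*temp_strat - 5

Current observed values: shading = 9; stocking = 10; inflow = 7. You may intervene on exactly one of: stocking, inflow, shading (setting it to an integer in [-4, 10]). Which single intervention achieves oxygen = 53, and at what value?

Intervening on stocking: with other inputs at their observed values, oxygen = 3*stocking + 32. Solving for 53 gives stocking = 7, within [-4, 10].
Intervening on inflow: oxygen = 12*inflow - 22. Reaching 53 requires inflow = 25/4, not an integer.
Intervening on shading: oxygen = -6*shading + 116. Reaching 53 requires shading = 21/2, not an integer.

set stocking = 7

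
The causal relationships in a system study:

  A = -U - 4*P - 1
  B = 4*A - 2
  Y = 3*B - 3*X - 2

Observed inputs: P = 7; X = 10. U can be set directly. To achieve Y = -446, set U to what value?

Substituting into the A equation gives A = -U - 29.
B becomes -4*U - 118.
Substituting into the Y equation gives Y = -12*U - 386.
Solve -12*U - 386 = -446: U = (-446 + 386) / -12 = 5.

U = 5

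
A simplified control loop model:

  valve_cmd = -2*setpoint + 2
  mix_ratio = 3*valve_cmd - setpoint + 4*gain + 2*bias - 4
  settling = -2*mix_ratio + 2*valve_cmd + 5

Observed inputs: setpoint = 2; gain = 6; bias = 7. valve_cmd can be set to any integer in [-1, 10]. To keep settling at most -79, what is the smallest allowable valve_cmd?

Intervening on valve_cmd fixes its value directly, overriding its dependence on setpoint.
Substituting into the mix_ratio equation gives mix_ratio = 3*valve_cmd + 32.
Substituting into the settling equation gives settling = -4*valve_cmd - 59.
Require -4*valve_cmd - 59 ≤ -79, so valve_cmd ≥ 5.
The smallest integer in [-1, 10] satisfying this is 5.

valve_cmd = 5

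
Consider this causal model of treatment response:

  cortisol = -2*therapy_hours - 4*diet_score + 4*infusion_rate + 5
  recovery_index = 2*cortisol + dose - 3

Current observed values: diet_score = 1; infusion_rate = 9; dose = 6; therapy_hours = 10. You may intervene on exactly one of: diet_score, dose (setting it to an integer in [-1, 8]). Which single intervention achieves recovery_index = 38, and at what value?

Intervening on diet_score: recovery_index = -8*diet_score + 45. Reaching 38 requires diet_score = 7/8, not an integer.
Intervening on dose: with other inputs at their observed values, recovery_index = dose + 31. Solving for 38 gives dose = 7, within [-1, 8].

set dose = 7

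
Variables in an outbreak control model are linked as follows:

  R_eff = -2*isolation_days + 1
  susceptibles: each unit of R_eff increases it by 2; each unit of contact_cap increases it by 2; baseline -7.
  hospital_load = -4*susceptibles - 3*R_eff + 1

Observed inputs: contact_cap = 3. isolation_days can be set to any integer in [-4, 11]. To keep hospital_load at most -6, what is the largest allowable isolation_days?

Substituting into the susceptibles equation gives susceptibles = -4*isolation_days + 1.
hospital_load becomes 22*isolation_days - 6.
Require 22*isolation_days - 6 ≤ -6, so isolation_days ≤ 0.
The largest integer in [-4, 11] satisfying this is 0.

isolation_days = 0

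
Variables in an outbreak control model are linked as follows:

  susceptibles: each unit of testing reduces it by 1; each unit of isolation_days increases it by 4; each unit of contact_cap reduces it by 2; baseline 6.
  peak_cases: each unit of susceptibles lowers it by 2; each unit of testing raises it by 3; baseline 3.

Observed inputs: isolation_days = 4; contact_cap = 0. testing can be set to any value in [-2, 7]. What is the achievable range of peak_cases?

-51 to -6

Substituting into the susceptibles equation gives susceptibles = -testing + 22.
So peak_cases = 5*testing - 41.
Linear in testing, so extremes are at the endpoints: testing = -2 gives peak_cases = -51; testing = 7 gives peak_cases = -6.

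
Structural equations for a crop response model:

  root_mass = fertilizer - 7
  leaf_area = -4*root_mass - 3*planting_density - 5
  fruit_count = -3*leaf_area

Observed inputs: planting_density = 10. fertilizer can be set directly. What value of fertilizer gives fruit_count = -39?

Substituting into the leaf_area equation gives leaf_area = -4*fertilizer - 7.
Substituting into the fruit_count equation gives fruit_count = 12*fertilizer + 21.
Solve 12*fertilizer + 21 = -39: fertilizer = (-39 - 21) / 12 = -5.

fertilizer = -5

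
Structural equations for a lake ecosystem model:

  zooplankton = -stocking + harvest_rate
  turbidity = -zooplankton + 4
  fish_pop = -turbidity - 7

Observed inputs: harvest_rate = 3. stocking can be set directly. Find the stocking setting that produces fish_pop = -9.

stocking = 1

Substituting into the zooplankton equation gives zooplankton = -stocking + 3.
Substituting into the turbidity equation gives turbidity = stocking + 1.
fish_pop becomes -stocking - 8.
Solve -stocking - 8 = -9: stocking = (-9 + 8) / -1 = 1.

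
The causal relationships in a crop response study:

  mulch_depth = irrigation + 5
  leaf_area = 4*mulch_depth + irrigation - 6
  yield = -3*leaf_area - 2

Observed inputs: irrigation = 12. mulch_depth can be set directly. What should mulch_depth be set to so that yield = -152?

Intervening on mulch_depth fixes its value directly, overriding its dependence on irrigation.
Substituting into the leaf_area equation gives leaf_area = 4*mulch_depth + 6.
This gives yield = -12*mulch_depth - 20.
Solve -12*mulch_depth - 20 = -152: mulch_depth = (-152 + 20) / -12 = 11.

mulch_depth = 11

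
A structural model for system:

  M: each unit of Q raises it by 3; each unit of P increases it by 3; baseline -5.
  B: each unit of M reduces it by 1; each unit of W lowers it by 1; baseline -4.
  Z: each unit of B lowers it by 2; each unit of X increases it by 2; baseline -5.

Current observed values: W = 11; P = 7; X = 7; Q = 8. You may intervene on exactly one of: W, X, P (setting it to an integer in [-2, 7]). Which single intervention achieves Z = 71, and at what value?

Intervening on W: Z = 2*W + 97. Reaching 71 requires W = -13, outside [-2, 7].
Intervening on X: Z = 2*X + 105. Reaching 71 requires X = -17, outside [-2, 7].
Intervening on P: with other inputs at their observed values, Z = 6*P + 77. Solving for 71 gives P = -1, within [-2, 7].

set P = -1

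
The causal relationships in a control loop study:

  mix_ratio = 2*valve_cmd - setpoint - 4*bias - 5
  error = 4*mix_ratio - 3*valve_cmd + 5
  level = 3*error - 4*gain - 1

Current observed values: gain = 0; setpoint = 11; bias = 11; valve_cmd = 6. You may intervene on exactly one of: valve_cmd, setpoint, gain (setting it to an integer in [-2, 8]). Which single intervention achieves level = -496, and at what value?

Intervening on valve_cmd: level = 15*valve_cmd - 706. Reaching -496 requires valve_cmd = 14, outside [-2, 8].
Intervening on setpoint: with other inputs at their observed values, level = -12*setpoint - 484. Solving for -496 gives setpoint = 1, within [-2, 8].
Intervening on gain: level = -4*gain - 616. Reaching -496 requires gain = -30, outside [-2, 8].

set setpoint = 1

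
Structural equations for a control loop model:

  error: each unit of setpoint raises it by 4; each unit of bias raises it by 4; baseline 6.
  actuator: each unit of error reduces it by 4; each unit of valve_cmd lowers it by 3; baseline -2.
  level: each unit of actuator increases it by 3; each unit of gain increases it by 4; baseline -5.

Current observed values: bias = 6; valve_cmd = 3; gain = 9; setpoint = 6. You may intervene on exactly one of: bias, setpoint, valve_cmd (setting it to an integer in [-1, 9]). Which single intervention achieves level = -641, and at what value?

Intervening on bias: level = -48*bias - 362. Reaching -641 requires bias = 93/16, not an integer.
Intervening on setpoint: level = -48*setpoint - 362. Reaching -641 requires setpoint = 93/16, not an integer.
Intervening on valve_cmd: with other inputs at their observed values, level = -9*valve_cmd - 623. Solving for -641 gives valve_cmd = 2, within [-1, 9].

set valve_cmd = 2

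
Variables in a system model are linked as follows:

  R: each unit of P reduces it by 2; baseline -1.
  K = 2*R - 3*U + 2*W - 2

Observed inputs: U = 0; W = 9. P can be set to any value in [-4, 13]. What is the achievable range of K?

-38 to 30

Substituting into the K equation gives K = -4*P + 14.
Linear in P, so extremes are at the endpoints: P = -4 gives K = 30; P = 13 gives K = -38.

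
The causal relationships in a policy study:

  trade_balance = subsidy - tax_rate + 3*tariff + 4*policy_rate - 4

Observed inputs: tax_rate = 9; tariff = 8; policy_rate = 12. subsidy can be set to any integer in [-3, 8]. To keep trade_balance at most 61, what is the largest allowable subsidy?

Substituting into the trade_balance equation gives trade_balance = subsidy + 59.
Require subsidy + 59 ≤ 61, so subsidy ≤ 2.
The largest integer in [-3, 8] satisfying this is 2.

subsidy = 2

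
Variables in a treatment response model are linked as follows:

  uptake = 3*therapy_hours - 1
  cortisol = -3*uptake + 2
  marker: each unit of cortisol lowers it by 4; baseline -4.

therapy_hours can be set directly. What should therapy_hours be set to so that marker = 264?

therapy_hours = 8

Substituting into the cortisol equation gives cortisol = -9*therapy_hours + 5.
Substituting into the marker equation gives marker = 36*therapy_hours - 24.
Solve 36*therapy_hours - 24 = 264: therapy_hours = (264 + 24) / 36 = 8.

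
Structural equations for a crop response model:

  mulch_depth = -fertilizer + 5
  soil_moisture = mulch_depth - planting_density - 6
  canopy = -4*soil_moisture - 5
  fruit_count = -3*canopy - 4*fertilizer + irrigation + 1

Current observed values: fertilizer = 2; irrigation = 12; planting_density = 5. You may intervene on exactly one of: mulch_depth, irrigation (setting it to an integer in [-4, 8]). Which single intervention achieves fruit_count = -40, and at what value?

set mulch_depth = 6

Intervening on mulch_depth: with other inputs at their observed values, fruit_count = 12*mulch_depth - 112. Solving for -40 gives mulch_depth = 6, within [-4, 8].
Intervening on irrigation: fruit_count = irrigation - 88. Reaching -40 requires irrigation = 48, outside [-4, 8].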